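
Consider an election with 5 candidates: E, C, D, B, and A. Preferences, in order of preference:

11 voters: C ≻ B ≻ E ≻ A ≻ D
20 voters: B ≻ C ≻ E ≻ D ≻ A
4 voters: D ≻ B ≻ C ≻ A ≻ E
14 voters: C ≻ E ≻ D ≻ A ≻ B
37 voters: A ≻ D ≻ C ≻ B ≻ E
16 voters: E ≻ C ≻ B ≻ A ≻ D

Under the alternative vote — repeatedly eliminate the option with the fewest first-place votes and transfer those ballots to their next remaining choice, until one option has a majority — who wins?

C

Round 1: E 16, C 25, D 4, B 20, A 37. Eliminate D.
Round 2: E 16, C 25, B 24, A 37. Eliminate E.
Round 3: C 41, B 24, A 37. Eliminate B.
Round 4: C 65, A 37. C has a majority.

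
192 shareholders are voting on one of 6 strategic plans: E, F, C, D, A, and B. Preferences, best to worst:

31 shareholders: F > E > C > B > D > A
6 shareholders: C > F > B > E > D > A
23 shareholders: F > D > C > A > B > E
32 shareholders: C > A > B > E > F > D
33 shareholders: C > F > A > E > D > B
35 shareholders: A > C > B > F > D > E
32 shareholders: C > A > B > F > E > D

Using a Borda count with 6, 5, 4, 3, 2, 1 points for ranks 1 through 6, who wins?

E: 31·5 + 6·3 + 23·1 + 32·3 + 33·3 + 35·1 + 32·2 = 490
F: 31·6 + 6·5 + 23·6 + 32·2 + 33·5 + 35·3 + 32·3 = 784
C: 31·4 + 6·6 + 23·4 + 32·6 + 33·6 + 35·5 + 32·6 = 1009
D: 31·2 + 6·2 + 23·5 + 32·1 + 33·2 + 35·2 + 32·1 = 389
A: 31·1 + 6·1 + 23·3 + 32·5 + 33·4 + 35·6 + 32·5 = 768
B: 31·3 + 6·4 + 23·2 + 32·4 + 33·1 + 35·4 + 32·4 = 592
C has the highest Borda score (1009).

C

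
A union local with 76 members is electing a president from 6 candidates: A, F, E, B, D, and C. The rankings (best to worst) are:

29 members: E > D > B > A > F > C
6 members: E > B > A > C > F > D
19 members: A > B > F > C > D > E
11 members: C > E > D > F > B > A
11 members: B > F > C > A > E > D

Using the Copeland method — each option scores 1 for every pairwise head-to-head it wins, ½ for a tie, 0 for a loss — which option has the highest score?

E

A: beats F and C; loses to E, B, and D → score 2.
F: beats C; loses to A, E, B, and D → score 1.
E: beats A, F, B, and D; loses to C → score 4.
B: beats A, F, and C; loses to E and D → score 3.
D: beats A, F, and B; loses to E and C → score 3.
C: beats E and D; loses to A, F, and B → score 2.
E has the best pairwise record.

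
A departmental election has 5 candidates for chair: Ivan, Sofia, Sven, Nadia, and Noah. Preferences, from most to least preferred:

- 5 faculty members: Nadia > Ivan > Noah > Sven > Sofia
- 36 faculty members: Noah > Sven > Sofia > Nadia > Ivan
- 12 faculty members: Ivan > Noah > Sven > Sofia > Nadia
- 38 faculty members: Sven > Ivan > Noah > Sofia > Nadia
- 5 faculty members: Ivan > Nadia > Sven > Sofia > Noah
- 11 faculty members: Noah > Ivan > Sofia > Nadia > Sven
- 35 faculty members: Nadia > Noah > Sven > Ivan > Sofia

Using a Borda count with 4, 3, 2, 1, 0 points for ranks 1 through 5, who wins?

Noah

Ivan: 5·3 + 36·0 + 12·4 + 38·3 + 5·4 + 11·3 + 35·1 = 265
Sofia: 5·0 + 36·2 + 12·1 + 38·1 + 5·1 + 11·2 + 35·0 = 149
Sven: 5·1 + 36·3 + 12·2 + 38·4 + 5·2 + 11·0 + 35·2 = 369
Nadia: 5·4 + 36·1 + 12·0 + 38·0 + 5·3 + 11·1 + 35·4 = 222
Noah: 5·2 + 36·4 + 12·3 + 38·2 + 5·0 + 11·4 + 35·3 = 415
Noah has the highest Borda score (415).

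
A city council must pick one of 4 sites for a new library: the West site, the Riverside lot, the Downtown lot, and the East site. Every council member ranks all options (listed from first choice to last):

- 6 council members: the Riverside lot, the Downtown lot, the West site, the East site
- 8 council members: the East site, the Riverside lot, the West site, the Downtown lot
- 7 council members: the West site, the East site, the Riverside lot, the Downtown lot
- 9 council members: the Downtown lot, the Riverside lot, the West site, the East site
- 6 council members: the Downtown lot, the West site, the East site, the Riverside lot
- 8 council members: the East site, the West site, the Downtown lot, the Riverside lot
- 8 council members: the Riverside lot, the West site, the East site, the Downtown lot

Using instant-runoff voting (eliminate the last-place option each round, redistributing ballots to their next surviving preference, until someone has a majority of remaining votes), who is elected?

Round 1: the West site 7, the Riverside lot 14, the Downtown lot 15, the East site 16. Eliminate the West site.
Round 2: the Riverside lot 14, the Downtown lot 15, the East site 23. Eliminate the Riverside lot.
Round 3: the Downtown lot 21, the East site 31. The East site has a majority.

the East site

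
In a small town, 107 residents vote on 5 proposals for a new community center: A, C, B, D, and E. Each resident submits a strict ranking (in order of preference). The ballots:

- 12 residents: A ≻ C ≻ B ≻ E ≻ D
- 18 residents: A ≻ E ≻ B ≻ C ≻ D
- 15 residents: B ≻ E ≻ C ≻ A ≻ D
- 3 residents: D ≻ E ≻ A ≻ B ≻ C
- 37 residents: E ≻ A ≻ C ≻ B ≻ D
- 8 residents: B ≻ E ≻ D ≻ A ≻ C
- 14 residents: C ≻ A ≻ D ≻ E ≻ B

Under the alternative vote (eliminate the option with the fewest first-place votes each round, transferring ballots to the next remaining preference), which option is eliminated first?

D

Round 1: A 30, C 14, B 23, D 3, E 37. Eliminate D.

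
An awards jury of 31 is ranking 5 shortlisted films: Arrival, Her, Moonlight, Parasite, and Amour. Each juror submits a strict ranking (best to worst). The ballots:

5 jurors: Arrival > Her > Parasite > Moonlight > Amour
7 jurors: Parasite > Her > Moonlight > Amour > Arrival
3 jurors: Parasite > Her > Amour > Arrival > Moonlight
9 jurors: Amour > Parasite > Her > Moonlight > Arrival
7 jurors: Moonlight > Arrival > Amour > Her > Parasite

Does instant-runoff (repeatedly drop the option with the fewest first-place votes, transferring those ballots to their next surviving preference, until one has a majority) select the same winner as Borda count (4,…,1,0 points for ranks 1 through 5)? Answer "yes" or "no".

Instant-runoff — R1 Arrival 5, Her 0, Moonlight 7, Parasite 10, Amour 9 (Her out); R2 Arrival 5, Moonlight 7, Parasite 10, Amour 9 (Arrival out); R3 Moonlight 7, Parasite 15, Amour 9 (Moonlight out); R4 Parasite 15, Amour 16 (Amour winner). Winner: Amour.
Borda — scores: Arrival 44, Her 70, Moonlight 56, Parasite 77, Amour 63. Winner: Parasite.
The two methods disagree.

no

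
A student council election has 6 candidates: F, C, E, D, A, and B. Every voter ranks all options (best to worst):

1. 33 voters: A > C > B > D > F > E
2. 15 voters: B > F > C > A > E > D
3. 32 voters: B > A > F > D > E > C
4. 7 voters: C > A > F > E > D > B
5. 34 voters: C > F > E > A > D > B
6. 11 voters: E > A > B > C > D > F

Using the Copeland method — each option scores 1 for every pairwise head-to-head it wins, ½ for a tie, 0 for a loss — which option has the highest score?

A

F: beats E and D; loses to C, A, and B → score 2.
C: beats F, E, D, and B; loses to A → score 4.
E: beats D; loses to F, C, A, and B → score 1.
D: loses to F, C, E, A, and B → score 0.
A: beats F, C, E, D, and B → score 5.
B: beats F, E, and D; loses to C and A → score 3.
A has the best pairwise record.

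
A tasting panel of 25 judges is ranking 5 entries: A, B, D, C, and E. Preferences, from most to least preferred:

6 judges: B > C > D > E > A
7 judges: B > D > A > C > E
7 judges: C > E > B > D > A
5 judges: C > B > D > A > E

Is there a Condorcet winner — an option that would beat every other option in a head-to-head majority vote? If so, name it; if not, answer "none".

B

B vs A: 25–0 for B.
B vs D: 25–0 for B.
B vs C: 13–12 for B.
B vs E: 18–7 for B.
B beats every other option head-to-head.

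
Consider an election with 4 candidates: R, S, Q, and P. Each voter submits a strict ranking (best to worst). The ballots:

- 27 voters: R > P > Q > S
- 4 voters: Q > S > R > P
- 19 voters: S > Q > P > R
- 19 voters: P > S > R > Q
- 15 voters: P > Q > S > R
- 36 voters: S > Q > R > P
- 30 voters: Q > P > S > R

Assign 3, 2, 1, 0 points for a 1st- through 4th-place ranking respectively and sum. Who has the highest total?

Q

R: 27·3 + 4·1 + 19·0 + 19·1 + 15·0 + 36·1 + 30·0 = 140
S: 27·0 + 4·2 + 19·3 + 19·2 + 15·1 + 36·3 + 30·1 = 256
Q: 27·1 + 4·3 + 19·2 + 19·0 + 15·2 + 36·2 + 30·3 = 269
P: 27·2 + 4·0 + 19·1 + 19·3 + 15·3 + 36·0 + 30·2 = 235
Q has the highest Borda score (269).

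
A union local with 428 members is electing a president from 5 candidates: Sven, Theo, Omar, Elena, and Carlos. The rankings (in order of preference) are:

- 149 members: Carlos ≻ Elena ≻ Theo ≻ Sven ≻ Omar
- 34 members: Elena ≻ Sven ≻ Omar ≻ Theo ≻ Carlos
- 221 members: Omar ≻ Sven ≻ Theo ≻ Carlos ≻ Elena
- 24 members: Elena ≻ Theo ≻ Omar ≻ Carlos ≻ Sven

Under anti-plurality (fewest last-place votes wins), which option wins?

Theo

Last-place votes: Sven 24, Theo 0, Omar 149, Elena 221, Carlos 34.
Theo is ranked last by the fewest voters, so Theo wins.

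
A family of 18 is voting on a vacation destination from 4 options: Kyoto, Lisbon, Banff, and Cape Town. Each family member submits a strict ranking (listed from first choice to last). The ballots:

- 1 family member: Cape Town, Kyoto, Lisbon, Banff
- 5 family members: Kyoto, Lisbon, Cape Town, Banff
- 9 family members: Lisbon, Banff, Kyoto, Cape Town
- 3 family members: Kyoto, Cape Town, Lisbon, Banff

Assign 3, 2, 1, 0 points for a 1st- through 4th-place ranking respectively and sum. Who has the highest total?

Lisbon

Kyoto: 1·2 + 5·3 + 9·1 + 3·3 = 35
Lisbon: 1·1 + 5·2 + 9·3 + 3·1 = 41
Banff: 1·0 + 5·0 + 9·2 + 3·0 = 18
Cape Town: 1·3 + 5·1 + 9·0 + 3·2 = 14
Lisbon has the highest Borda score (41).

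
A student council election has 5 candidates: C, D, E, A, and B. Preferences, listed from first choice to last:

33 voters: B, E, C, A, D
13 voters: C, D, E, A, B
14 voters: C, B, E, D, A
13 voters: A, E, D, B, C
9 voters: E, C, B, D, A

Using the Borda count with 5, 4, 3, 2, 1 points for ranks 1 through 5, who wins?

C: 33·3 + 13·5 + 14·5 + 13·1 + 9·4 = 283
D: 33·1 + 13·4 + 14·2 + 13·3 + 9·2 = 170
E: 33·4 + 13·3 + 14·3 + 13·4 + 9·5 = 310
A: 33·2 + 13·2 + 14·1 + 13·5 + 9·1 = 180
B: 33·5 + 13·1 + 14·4 + 13·2 + 9·3 = 287
E has the highest Borda score (310).

E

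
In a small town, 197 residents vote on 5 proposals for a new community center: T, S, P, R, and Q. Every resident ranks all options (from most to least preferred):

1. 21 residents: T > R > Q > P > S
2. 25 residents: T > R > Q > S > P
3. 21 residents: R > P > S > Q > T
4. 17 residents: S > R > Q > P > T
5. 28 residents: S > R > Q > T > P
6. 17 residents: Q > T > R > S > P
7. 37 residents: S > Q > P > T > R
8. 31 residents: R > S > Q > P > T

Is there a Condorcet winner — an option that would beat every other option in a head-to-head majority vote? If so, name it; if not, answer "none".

Checking pairwise contests:
S beats T 134–63.
R beats S 115–82.
S beats P 155–42.
T beats R 100–97.
S beats Q 134–63.
Every option loses at least one head-to-head, so there is no Condorcet winner.

none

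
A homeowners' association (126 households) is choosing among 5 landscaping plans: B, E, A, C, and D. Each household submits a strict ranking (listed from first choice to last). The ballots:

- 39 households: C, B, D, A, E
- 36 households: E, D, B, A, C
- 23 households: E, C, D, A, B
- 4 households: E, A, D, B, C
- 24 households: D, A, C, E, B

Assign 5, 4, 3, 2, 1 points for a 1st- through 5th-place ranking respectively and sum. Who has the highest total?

B: 39·4 + 36·3 + 23·1 + 4·2 + 24·1 = 319
E: 39·1 + 36·5 + 23·5 + 4·5 + 24·2 = 402
A: 39·2 + 36·2 + 23·2 + 4·4 + 24·4 = 308
C: 39·5 + 36·1 + 23·4 + 4·1 + 24·3 = 399
D: 39·3 + 36·4 + 23·3 + 4·3 + 24·5 = 462
D has the highest Borda score (462).

D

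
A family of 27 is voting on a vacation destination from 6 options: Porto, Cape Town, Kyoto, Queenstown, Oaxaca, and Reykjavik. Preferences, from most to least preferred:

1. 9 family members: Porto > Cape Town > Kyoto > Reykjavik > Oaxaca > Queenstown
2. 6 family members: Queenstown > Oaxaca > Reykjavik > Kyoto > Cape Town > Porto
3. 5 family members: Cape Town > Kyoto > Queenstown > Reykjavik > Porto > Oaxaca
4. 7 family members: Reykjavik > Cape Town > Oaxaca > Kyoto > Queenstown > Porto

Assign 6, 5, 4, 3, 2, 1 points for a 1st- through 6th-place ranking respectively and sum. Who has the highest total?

Cape Town

Porto: 9·6 + 6·1 + 5·2 + 7·1 = 77
Cape Town: 9·5 + 6·2 + 5·6 + 7·5 = 122
Kyoto: 9·4 + 6·3 + 5·5 + 7·3 = 100
Queenstown: 9·1 + 6·6 + 5·4 + 7·2 = 79
Oaxaca: 9·2 + 6·5 + 5·1 + 7·4 = 81
Reykjavik: 9·3 + 6·4 + 5·3 + 7·6 = 108
Cape Town has the highest Borda score (122).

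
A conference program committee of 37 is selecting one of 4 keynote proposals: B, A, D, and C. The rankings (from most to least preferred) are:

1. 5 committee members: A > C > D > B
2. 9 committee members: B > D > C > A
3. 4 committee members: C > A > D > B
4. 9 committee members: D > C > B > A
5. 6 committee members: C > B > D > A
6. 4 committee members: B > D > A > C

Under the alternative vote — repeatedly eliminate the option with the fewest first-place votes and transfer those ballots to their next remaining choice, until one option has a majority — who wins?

Round 1: B 13, A 5, D 9, C 10. Eliminate A.
Round 2: B 13, D 9, C 15. Eliminate D.
Round 3: B 13, C 24. C has a majority.

C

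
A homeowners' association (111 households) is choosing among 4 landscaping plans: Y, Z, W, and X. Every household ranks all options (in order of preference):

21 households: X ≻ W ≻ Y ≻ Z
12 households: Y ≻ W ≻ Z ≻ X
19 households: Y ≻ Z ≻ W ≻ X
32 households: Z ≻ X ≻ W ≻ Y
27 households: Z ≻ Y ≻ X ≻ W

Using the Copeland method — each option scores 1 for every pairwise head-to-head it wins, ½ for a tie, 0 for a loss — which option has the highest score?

Y: beats W and X; loses to Z → score 2.
Z: beats Y, W, and X → score 3.
W: loses to Y, Z, and X → score 0.
X: beats W; loses to Y and Z → score 1.
Z has the best pairwise record.

Z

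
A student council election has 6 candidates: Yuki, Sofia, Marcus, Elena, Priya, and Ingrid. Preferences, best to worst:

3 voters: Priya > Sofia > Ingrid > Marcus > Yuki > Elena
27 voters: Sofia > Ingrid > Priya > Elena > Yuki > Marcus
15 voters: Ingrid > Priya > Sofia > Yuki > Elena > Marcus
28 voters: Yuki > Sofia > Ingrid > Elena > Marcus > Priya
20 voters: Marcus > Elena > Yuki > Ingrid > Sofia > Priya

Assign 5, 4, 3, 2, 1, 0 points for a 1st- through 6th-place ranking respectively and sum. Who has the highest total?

Sofia

Yuki: 3·1 + 27·1 + 15·2 + 28·5 + 20·3 = 260
Sofia: 3·4 + 27·5 + 15·3 + 28·4 + 20·1 = 324
Marcus: 3·2 + 27·0 + 15·0 + 28·1 + 20·5 = 134
Elena: 3·0 + 27·2 + 15·1 + 28·2 + 20·4 = 205
Priya: 3·5 + 27·3 + 15·4 + 28·0 + 20·0 = 156
Ingrid: 3·3 + 27·4 + 15·5 + 28·3 + 20·2 = 316
Sofia has the highest Borda score (324).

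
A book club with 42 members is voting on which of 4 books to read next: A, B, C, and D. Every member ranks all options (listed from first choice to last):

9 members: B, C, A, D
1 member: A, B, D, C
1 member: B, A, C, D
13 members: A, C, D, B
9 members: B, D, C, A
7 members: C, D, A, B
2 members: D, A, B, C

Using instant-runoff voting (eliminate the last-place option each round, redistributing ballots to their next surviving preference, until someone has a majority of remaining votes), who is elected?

A

Round 1: A 14, B 19, C 7, D 2. Eliminate D.
Round 2: A 16, B 19, C 7. Eliminate C.
Round 3: A 23, B 19. A has a majority.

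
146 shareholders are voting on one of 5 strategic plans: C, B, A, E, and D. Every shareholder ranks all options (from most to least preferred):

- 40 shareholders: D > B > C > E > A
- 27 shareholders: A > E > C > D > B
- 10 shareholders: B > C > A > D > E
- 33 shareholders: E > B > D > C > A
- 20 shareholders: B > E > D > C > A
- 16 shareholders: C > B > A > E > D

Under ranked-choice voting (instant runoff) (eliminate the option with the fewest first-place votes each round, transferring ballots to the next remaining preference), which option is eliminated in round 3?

Round 1: C 16, B 30, A 27, E 33, D 40. Eliminate C.
Round 2: B 46, A 27, E 33, D 40. Eliminate A.
Round 3: B 46, E 60, D 40. Eliminate D.

D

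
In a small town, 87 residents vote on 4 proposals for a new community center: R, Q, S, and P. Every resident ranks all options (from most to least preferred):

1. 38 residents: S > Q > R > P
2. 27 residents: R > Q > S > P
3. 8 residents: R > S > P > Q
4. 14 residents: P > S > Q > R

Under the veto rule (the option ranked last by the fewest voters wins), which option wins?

Last-place votes: R 14, Q 8, S 0, P 65.
S is ranked last by the fewest voters, so S wins.

S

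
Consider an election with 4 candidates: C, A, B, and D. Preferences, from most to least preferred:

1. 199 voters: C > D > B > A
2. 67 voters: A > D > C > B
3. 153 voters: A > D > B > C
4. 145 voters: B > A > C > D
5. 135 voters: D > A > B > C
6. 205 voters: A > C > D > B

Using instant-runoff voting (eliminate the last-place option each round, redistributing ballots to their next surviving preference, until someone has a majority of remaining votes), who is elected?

Round 1: C 199, A 425, B 145, D 135. Eliminate D.
Round 2: C 199, A 560, B 145. A has a majority.

A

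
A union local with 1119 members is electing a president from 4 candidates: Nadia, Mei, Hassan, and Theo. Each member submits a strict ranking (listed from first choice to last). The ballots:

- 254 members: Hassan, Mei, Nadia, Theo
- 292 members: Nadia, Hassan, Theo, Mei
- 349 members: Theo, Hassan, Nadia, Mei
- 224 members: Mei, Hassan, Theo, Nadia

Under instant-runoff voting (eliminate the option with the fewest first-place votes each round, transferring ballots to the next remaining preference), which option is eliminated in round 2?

Nadia

Round 1: Nadia 292, Mei 224, Hassan 254, Theo 349. Eliminate Mei.
Round 2: Nadia 292, Hassan 478, Theo 349. Eliminate Nadia.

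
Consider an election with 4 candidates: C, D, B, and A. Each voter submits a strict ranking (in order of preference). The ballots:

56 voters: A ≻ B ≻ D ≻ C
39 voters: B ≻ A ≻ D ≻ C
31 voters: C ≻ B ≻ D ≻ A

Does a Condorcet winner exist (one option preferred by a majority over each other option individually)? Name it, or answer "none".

B

B vs C: 95–31 for B.
B vs D: 126–0 for B.
B vs A: 70–56 for B.
B beats every other option head-to-head.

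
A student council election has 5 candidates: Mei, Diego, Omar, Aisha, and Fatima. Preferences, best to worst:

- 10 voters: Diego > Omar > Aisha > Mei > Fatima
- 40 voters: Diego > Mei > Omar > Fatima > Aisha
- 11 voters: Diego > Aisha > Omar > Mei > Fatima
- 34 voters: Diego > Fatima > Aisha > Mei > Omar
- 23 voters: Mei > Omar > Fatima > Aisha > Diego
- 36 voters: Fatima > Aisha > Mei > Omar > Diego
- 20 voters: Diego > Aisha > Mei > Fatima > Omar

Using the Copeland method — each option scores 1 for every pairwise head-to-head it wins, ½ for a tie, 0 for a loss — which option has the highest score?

Mei: beats Omar and Fatima; loses to Diego and Aisha → score 2.
Diego: beats Mei, Omar, Aisha, and Fatima → score 4.
Omar: loses to Mei, Diego, Aisha, and Fatima → score 0.
Aisha: beats Mei and Omar; loses to Diego and Fatima → score 2.
Fatima: beats Omar and Aisha; loses to Mei and Diego → score 2.
Diego has the best pairwise record.

Diego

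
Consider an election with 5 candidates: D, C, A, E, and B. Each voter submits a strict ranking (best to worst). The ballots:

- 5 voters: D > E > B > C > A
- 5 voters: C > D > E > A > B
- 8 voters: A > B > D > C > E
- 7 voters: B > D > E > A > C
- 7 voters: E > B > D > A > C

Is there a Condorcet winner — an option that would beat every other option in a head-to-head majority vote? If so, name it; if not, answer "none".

Checking pairwise contests:
B beats D 22–10.
D beats C 27–5.
D beats A 24–8.
D beats E 25–7.
E beats B 17–15.
Every option loses at least one head-to-head, so there is no Condorcet winner.

none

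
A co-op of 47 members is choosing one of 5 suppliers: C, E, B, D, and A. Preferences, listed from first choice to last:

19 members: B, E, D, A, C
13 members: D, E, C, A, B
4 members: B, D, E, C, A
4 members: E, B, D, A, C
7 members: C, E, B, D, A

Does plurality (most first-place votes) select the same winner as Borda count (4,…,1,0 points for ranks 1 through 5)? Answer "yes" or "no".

no

Plurality — first-place votes: C 7, E 4, B 23, D 13, A 0. Winner: B.
Borda — scores: C 58, E 141, B 118, D 117, A 36. Winner: E.
The two methods disagree.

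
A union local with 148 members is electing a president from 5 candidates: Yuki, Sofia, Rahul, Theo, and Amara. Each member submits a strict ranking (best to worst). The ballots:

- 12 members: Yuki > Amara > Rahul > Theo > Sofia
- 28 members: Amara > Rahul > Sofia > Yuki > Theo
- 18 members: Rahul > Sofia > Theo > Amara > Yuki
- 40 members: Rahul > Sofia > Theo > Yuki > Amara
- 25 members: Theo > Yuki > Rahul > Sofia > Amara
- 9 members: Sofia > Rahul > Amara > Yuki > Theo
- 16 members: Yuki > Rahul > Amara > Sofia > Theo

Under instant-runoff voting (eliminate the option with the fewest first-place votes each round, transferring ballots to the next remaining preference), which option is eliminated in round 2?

Round 1: Yuki 28, Sofia 9, Rahul 58, Theo 25, Amara 28. Eliminate Sofia.
Round 2: Yuki 28, Rahul 67, Theo 25, Amara 28. Eliminate Theo.

Theo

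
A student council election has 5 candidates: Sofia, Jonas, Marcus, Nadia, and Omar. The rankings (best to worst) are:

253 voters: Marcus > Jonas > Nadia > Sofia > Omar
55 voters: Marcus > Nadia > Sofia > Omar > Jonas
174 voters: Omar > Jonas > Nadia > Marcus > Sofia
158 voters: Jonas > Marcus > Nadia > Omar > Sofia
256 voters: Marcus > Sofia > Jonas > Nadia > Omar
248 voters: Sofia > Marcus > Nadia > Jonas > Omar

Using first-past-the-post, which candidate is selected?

Marcus

First-place votes: Sofia 248, Jonas 158, Marcus 564, Nadia 0, Omar 174.
Marcus has the most first-place votes.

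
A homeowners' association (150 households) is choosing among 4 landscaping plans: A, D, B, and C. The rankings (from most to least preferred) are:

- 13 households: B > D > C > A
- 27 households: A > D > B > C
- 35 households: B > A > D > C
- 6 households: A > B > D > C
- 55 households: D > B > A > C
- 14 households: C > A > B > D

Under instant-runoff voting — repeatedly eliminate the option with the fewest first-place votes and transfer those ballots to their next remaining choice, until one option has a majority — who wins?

Round 1: A 33, D 55, B 48, C 14. Eliminate C.
Round 2: A 47, D 55, B 48. Eliminate A.
Round 3: D 82, B 68. D has a majority.

D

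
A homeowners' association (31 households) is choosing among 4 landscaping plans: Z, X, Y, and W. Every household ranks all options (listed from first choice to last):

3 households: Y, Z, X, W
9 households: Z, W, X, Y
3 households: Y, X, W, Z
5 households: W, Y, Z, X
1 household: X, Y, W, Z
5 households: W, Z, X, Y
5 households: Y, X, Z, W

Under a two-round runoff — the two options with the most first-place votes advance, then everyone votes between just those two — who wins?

W

Round 1 first-place votes: Z 9, X 1, Y 11, W 10.
Y and W advance.
Runoff: Y is preferred to W by 12 voters; W by 19.
W wins the runoff.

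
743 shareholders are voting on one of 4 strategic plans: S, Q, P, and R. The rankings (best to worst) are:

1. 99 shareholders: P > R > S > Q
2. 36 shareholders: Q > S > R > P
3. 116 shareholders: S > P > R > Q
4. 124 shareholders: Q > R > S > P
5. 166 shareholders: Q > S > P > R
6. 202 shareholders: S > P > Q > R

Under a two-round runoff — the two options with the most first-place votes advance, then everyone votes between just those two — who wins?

S

Round 1 first-place votes: S 318, Q 326, P 99, R 0.
Q and S advance.
Runoff: Q is preferred to S by 326 voters; S by 417.
S wins the runoff.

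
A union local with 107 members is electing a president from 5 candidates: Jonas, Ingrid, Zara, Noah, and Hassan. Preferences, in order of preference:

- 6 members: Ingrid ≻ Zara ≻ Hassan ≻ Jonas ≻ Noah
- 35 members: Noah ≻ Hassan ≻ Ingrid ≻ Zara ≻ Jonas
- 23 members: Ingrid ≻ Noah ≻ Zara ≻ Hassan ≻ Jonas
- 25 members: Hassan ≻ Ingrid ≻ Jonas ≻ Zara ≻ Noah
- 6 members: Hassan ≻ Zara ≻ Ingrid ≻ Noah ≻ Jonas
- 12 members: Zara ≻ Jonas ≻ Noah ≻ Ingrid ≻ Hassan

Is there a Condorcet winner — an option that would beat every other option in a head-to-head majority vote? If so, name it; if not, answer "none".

Checking pairwise contests:
Ingrid beats Jonas 95–12.
Hassan beats Ingrid 66–41.
Ingrid beats Zara 89–18.
Ingrid beats Noah 60–47.
Noah beats Hassan 70–37.
Every option loses at least one head-to-head, so there is no Condorcet winner.

none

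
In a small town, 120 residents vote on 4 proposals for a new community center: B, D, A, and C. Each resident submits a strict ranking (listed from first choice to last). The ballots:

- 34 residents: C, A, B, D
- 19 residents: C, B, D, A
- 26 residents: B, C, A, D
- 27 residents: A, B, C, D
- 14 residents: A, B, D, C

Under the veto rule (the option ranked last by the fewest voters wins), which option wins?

Last-place votes: B 0, D 87, A 19, C 14.
B is ranked last by the fewest voters, so B wins.

B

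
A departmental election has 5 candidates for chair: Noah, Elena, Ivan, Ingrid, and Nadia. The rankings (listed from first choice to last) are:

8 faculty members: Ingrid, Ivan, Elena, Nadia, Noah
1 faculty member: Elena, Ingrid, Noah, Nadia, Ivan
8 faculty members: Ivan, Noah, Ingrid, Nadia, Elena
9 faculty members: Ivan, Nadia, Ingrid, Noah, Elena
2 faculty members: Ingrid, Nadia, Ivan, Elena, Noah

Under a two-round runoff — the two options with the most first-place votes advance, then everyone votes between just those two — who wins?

Ivan

Round 1 first-place votes: Noah 0, Elena 1, Ivan 17, Ingrid 10, Nadia 0.
Ivan and Ingrid advance.
Runoff: Ivan is preferred to Ingrid by 17 voters; Ingrid by 11.
Ivan wins the runoff.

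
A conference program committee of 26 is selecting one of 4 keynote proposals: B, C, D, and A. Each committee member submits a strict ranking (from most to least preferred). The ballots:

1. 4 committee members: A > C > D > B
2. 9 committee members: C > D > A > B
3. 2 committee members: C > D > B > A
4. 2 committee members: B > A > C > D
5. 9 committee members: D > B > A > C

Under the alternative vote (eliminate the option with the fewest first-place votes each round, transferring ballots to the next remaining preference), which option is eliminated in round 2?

A

Round 1: B 2, C 11, D 9, A 4. Eliminate B.
Round 2: C 11, D 9, A 6. Eliminate A.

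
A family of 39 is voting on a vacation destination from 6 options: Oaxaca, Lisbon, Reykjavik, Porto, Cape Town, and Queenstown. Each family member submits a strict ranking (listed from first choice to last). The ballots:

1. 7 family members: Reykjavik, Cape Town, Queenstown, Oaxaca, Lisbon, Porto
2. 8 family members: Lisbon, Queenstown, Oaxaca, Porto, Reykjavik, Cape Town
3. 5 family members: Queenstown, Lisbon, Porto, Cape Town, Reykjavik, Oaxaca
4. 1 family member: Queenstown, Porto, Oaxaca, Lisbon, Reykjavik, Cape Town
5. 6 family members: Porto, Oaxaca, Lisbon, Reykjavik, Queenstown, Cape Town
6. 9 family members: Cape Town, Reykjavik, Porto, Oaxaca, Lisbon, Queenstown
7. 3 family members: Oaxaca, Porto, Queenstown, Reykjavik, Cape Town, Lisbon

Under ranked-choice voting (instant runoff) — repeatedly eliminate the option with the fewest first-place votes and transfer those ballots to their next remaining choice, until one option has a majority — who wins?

Round 1: Oaxaca 3, Lisbon 8, Reykjavik 7, Porto 6, Cape Town 9, Queenstown 6. Eliminate Oaxaca.
Round 2: Lisbon 8, Reykjavik 7, Porto 9, Cape Town 9, Queenstown 6. Eliminate Queenstown.
Round 3: Lisbon 13, Reykjavik 7, Porto 10, Cape Town 9. Eliminate Reykjavik.
Round 4: Lisbon 13, Porto 10, Cape Town 16. Eliminate Porto.
Round 5: Lisbon 20, Cape Town 19. Lisbon has a majority.

Lisbon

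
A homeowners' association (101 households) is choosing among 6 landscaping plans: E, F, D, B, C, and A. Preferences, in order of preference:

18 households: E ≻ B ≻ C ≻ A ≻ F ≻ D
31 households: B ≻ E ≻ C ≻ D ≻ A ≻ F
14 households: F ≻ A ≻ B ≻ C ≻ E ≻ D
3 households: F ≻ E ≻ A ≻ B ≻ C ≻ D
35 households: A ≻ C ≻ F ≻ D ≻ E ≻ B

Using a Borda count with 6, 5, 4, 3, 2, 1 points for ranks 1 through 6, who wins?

C

E: 18·6 + 31·5 + 14·2 + 3·5 + 35·2 = 376
F: 18·2 + 31·1 + 14·6 + 3·6 + 35·4 = 309
D: 18·1 + 31·3 + 14·1 + 3·1 + 35·3 = 233
B: 18·5 + 31·6 + 14·4 + 3·3 + 35·1 = 376
C: 18·4 + 31·4 + 14·3 + 3·2 + 35·5 = 419
A: 18·3 + 31·2 + 14·5 + 3·4 + 35·6 = 408
C has the highest Borda score (419).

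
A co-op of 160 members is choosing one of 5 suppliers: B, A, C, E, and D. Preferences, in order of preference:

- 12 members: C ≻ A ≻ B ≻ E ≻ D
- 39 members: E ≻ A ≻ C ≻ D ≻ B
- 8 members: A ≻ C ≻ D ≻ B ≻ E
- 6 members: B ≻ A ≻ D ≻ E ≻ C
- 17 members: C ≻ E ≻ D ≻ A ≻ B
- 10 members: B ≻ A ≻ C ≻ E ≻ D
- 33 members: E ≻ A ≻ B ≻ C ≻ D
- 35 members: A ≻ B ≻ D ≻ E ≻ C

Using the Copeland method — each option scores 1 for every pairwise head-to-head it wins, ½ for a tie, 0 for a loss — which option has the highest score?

E

B: beats C and D; loses to A and E → score 2.
A: beats B, C, and D; loses to E → score 3.
C: beats D; loses to B, A, and E → score 1.
E: beats B, A, C, and D → score 4.
D: loses to B, A, C, and E → score 0.
E has the best pairwise record.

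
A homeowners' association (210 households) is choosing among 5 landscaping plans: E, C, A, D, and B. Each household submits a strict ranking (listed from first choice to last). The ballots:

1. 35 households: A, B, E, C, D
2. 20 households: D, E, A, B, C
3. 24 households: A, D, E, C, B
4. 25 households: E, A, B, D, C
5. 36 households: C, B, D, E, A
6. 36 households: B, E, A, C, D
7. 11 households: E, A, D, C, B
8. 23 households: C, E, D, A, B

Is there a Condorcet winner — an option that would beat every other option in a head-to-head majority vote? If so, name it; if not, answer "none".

none

Checking pairwise contests:
B beats E 107–103.
E beats C 151–59.
E beats A 151–59.
E beats D 130–80.
A beats B 138–72.
Every option loses at least one head-to-head, so there is no Condorcet winner.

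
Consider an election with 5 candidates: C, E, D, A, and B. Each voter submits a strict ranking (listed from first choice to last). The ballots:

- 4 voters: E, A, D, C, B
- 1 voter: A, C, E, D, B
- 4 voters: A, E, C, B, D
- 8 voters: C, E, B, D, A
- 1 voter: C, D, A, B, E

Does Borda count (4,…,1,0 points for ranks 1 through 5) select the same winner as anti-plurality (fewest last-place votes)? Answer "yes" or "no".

Borda — scores: C 51, E 54, D 20, A 34, B 21. Winner: E.
Anti-plurality — last-place votes: C 0, E 1, D 4, A 8, B 5. Winner: C.
The two methods disagree.

no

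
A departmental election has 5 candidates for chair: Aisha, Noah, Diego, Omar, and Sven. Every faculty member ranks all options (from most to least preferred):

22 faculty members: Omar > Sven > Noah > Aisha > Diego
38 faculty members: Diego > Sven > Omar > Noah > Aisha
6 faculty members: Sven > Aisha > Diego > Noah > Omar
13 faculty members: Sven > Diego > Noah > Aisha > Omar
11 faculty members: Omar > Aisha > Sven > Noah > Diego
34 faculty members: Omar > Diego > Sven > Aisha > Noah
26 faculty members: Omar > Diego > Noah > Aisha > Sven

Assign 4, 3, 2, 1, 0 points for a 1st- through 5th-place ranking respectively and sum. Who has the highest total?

Aisha: 22·1 + 38·0 + 6·3 + 13·1 + 11·3 + 34·1 + 26·1 = 146
Noah: 22·2 + 38·1 + 6·1 + 13·2 + 11·1 + 34·0 + 26·2 = 177
Diego: 22·0 + 38·4 + 6·2 + 13·3 + 11·0 + 34·3 + 26·3 = 383
Omar: 22·4 + 38·2 + 6·0 + 13·0 + 11·4 + 34·4 + 26·4 = 448
Sven: 22·3 + 38·3 + 6·4 + 13·4 + 11·2 + 34·2 + 26·0 = 346
Omar has the highest Borda score (448).

Omar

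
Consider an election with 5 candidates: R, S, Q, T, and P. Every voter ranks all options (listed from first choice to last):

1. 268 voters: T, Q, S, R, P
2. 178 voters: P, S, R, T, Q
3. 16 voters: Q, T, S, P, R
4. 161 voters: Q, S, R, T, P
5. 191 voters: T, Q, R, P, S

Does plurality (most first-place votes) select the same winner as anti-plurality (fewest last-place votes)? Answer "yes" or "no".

Plurality — first-place votes: R 0, S 0, Q 177, T 459, P 178. Winner: T.
Anti-plurality — last-place votes: R 16, S 191, Q 178, T 0, P 429. Winner: T.
The two methods agree.

yes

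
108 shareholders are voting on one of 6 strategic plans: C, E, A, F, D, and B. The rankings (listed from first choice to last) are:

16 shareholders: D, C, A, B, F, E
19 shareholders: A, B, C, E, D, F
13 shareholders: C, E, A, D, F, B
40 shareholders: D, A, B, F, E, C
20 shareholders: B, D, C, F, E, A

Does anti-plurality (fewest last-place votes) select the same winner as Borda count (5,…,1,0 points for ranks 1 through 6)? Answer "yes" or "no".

yes

Anti-plurality — last-place votes: C 40, E 16, A 20, F 19, D 0, B 13. Winner: D.
Borda — scores: C 246, E 150, A 342, F 149, D 405, B 328. Winner: D.
The two methods agree.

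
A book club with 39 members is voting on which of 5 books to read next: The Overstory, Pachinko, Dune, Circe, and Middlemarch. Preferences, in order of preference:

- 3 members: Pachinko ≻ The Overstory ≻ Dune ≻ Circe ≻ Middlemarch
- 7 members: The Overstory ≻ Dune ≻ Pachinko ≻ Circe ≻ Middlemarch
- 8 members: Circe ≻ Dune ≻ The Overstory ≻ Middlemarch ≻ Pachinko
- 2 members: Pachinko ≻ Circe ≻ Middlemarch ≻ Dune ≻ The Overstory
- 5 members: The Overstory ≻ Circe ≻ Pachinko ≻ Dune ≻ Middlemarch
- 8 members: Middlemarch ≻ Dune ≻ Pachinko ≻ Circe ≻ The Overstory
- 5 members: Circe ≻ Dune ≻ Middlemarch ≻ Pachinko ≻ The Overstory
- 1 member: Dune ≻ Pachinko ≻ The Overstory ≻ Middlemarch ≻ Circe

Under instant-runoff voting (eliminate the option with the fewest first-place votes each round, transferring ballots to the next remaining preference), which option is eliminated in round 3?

Middlemarch

Round 1: The Overstory 12, Pachinko 5, Dune 1, Circe 13, Middlemarch 8. Eliminate Dune.
Round 2: The Overstory 12, Pachinko 6, Circe 13, Middlemarch 8. Eliminate Pachinko.
Round 3: The Overstory 16, Circe 15, Middlemarch 8. Eliminate Middlemarch.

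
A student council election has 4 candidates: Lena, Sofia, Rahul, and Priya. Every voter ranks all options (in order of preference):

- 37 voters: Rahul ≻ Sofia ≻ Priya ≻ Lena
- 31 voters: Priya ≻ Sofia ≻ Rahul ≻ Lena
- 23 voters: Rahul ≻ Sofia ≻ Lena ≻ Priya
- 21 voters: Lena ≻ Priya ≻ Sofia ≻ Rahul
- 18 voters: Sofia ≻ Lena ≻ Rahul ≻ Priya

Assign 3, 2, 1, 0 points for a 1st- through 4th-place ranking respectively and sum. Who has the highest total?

Lena: 37·0 + 31·0 + 23·1 + 21·3 + 18·2 = 122
Sofia: 37·2 + 31·2 + 23·2 + 21·1 + 18·3 = 257
Rahul: 37·3 + 31·1 + 23·3 + 21·0 + 18·1 = 229
Priya: 37·1 + 31·3 + 23·0 + 21·2 + 18·0 = 172
Sofia has the highest Borda score (257).

Sofia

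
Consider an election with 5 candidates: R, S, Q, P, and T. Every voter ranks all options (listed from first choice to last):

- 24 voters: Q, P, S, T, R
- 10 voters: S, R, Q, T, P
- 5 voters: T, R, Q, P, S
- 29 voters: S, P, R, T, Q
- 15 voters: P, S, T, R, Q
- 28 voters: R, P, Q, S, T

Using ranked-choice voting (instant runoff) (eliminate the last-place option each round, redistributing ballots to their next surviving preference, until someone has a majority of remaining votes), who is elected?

Round 1: R 28, S 39, Q 24, P 15, T 5. Eliminate T.
Round 2: R 33, S 39, Q 24, P 15. Eliminate P.
Round 3: R 33, S 54, Q 24. Eliminate Q.
Round 4: R 33, S 78. S has a majority.

S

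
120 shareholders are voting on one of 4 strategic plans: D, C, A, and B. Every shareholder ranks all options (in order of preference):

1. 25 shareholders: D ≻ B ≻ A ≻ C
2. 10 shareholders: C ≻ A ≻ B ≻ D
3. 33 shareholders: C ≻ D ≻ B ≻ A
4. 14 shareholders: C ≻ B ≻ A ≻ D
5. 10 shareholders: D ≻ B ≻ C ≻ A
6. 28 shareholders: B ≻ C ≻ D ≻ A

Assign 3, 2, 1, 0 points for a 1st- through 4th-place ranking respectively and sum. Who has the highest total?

C

D: 25·3 + 10·0 + 33·2 + 14·0 + 10·3 + 28·1 = 199
C: 25·0 + 10·3 + 33·3 + 14·3 + 10·1 + 28·2 = 237
A: 25·1 + 10·2 + 33·0 + 14·1 + 10·0 + 28·0 = 59
B: 25·2 + 10·1 + 33·1 + 14·2 + 10·2 + 28·3 = 225
C has the highest Borda score (237).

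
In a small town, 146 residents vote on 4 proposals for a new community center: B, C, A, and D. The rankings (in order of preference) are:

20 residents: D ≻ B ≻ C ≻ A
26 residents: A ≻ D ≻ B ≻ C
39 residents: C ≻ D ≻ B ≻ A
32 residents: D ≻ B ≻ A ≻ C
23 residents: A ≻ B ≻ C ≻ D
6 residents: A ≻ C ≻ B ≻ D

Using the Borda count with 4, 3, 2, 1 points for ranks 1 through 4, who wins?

B: 20·3 + 26·2 + 39·2 + 32·3 + 23·3 + 6·2 = 367
C: 20·2 + 26·1 + 39·4 + 32·1 + 23·2 + 6·3 = 318
A: 20·1 + 26·4 + 39·1 + 32·2 + 23·4 + 6·4 = 343
D: 20·4 + 26·3 + 39·3 + 32·4 + 23·1 + 6·1 = 432
D has the highest Borda score (432).

D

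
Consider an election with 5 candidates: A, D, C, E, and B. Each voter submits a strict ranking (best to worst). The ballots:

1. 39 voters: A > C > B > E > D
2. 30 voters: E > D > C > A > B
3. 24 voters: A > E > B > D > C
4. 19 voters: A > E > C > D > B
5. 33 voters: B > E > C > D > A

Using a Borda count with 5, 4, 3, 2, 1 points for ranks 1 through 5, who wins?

E

A: 39·5 + 30·2 + 24·5 + 19·5 + 33·1 = 503
D: 39·1 + 30·4 + 24·2 + 19·2 + 33·2 = 311
C: 39·4 + 30·3 + 24·1 + 19·3 + 33·3 = 426
E: 39·2 + 30·5 + 24·4 + 19·4 + 33·4 = 532
B: 39·3 + 30·1 + 24·3 + 19·1 + 33·5 = 403
E has the highest Borda score (532).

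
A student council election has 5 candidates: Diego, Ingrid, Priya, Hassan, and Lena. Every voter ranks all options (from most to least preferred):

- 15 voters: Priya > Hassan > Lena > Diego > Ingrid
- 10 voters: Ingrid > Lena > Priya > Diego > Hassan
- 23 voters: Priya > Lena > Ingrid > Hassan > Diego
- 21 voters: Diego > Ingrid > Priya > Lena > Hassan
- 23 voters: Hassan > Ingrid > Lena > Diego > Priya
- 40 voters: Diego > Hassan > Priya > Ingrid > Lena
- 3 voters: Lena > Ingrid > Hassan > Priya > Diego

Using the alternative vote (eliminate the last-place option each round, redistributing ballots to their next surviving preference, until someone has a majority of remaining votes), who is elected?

Round 1: Diego 61, Ingrid 10, Priya 38, Hassan 23, Lena 3. Eliminate Lena.
Round 2: Diego 61, Ingrid 13, Priya 38, Hassan 23. Eliminate Ingrid.
Round 3: Diego 61, Priya 48, Hassan 26. Eliminate Hassan.
Round 4: Diego 84, Priya 51. Diego has a majority.

Diego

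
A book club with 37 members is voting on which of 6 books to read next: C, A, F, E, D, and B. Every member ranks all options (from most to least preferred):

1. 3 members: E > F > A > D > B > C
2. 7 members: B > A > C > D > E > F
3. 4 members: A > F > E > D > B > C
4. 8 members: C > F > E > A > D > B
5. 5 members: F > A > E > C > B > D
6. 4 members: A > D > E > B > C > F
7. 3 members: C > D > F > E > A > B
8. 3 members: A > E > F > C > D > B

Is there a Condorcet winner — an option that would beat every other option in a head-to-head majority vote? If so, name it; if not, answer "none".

Checking pairwise contests:
A beats C 26–11.
F beats A 19–18.
C beats F 22–15.
A beats E 23–14.
C beats D 26–11.
C beats B 19–18.
Every option loses at least one head-to-head, so there is no Condorcet winner.

none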